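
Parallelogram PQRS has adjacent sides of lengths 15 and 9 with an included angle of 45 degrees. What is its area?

The area of a parallelogram equals the product of two adjacent sides times the sine of the included angle.
This is because the height equals 9 * sin(45°) = 9*sqrt(2)/2.
Area = 15 * 9*sqrt(2)/2 = 135*sqrt(2)/2

135*sqrt(2)/2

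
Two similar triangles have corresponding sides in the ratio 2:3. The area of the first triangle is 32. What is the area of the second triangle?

Area ratio = (2/3)^2 = 4/9. Area of the second triangle = 32 * 9/4 = 72.

72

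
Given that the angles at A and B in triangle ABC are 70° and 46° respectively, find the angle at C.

The interior angles sum to 180°: angle C = 180 - 70 - 46 = 64°.
The triangle is acute (angles 70°, 46°, 64°).

64 degrees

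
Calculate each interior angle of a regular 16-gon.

Each interior angle of a regular n-gon is (n - 2) * 180 / n.
For n = 16: (16 - 2) * 180 / 16 = 2520/16 = 315/2 degrees.

315/2 degrees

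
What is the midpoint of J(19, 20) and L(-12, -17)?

The midpoint is the average of the coordinates:
x: (19 + -12)/2 = 7/2
y: (20 + -17)/2 = 3/2
Midpoint = (7/2, 3/2)

(7/2, 3/2)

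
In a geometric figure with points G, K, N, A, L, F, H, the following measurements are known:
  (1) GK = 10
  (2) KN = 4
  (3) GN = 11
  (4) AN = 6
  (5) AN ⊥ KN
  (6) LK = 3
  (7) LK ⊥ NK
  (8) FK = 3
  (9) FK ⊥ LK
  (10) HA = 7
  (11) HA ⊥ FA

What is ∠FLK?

Step 1: By the law of cosines on triangle LKF: LF² = 3² + 3² − 2·3·3·cos(90°) = 18, so LF = 3·√2.
Step 2: By the inverse law of cosines on triangle FLK: cos(∠FLK) = ((3·√2)² + 3² − 3²) / (2·3·√2·3) = 18/25.46 = 0.7071, so ∠FLK = 45°.

Therefore, the measure of angle ∠FLK = 45°.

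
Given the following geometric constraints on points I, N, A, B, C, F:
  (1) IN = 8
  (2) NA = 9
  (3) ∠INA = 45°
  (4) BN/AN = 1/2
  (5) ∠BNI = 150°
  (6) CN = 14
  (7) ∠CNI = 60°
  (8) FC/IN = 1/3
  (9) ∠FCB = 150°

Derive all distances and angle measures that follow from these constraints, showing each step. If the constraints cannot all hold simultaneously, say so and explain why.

The constraints are consistent.

From the given relations:
  BN = 1/2·AN = 1/2·9 ≈ 4.5
  FC = 1/3·IN = 1/3·8 ≈ 2.67

Step 1: From IN = 8, NA = 9, and ∠INA = 45°, by the law of cosines:
  IA² = IN² + NA² - 2·IN·NA·cos(45°) = 64 + 81 - 101.8 = 43.18
  IA ≈ 6.57

Step 2: From IN = 8, NB = 4.5, and ∠INB = 150°, by the law of cosines:
  IB² = IN² + NB² - 2·IN·NB·cos(150°) = 64 + 20.25 + 62.35 = 146.6
  IB ≈ 12.11

Step 3: From IN = 8, NC = 14, and ∠INC = 60°, by the law of cosines:
  IC² = IN² + NC² - 2·IN·NC·cos(60°) = 64 + 196 - 112 = 148
  IC = 2·√37

Step 4: From IA = 6.57, IN = 8, AN = 9, by the inverse law of cosines:
  cos(∠AIN) = (IA² + IN² - AN²) / (2·IA·IN)
  ∠AIN = 75.58°

Step 5: From IB = 12.11, IN = 8, BN = 4.5, by the inverse law of cosines:
  cos(∠BIN) = (IB² + IN² - BN²) / (2·IB·IN)
  ∠BIN = 10.71°

Step 6: From IC = 2·√37, IN = 8, CN = 14, by the inverse law of cosines:
  cos(∠CIN) = (IC² + IN² - CN²) / (2·IC·IN)
  ∠CIN = 85.28°

Step 7: From AI = 6.57, AN = 9, IN = 8, by the inverse law of cosines:
  cos(∠IAN) = (AI² + AN² - IN²) / (2·AI·AN)
  ∠IAN = 59.42°

Step 8: From BI = 12.11, BN = 4.5, IN = 8, by the inverse law of cosines:
  cos(∠IBN) = (BI² + BN² - IN²) / (2·BI·BN)
  ∠IBN = 19.29°

Step 9: From CI = 2·√37, CN = 14, IN = 8, by the inverse law of cosines:
  cos(∠ICN) = (CI² + CN² - IN²) / (2·CI·CN)
  ∠ICN = 34.72°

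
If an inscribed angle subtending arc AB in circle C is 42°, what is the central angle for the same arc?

By the inscribed angle theorem, the central angle is twice the inscribed angle.
Central angle = 2 × 42° = 84°

84°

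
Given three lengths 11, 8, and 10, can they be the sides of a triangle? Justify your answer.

Yes.
The triangle inequality requires that the sum of any two sides exceeds the third.
Here 8 + 10 = 18 > 11, so the condition is met.

Yes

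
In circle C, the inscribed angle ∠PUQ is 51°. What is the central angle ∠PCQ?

The inscribed angle theorem states that a central angle is always twice any inscribed angle that subtends the same arc.
Since the inscribed angle is 51°, the central angle = 2 × 51° = 102°.

102°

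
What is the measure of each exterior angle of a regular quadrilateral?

Each exterior angle of a regular n-gon is 360 / n.
For n = 4: 360 / 4 = 90 degrees.

90 degrees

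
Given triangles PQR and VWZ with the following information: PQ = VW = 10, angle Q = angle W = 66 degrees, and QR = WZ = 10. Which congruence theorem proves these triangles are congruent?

The given information provides:
PQ = VW = 10, angle Q = angle W = 66 degrees, and QR = WZ = 10
This matches the SAS congruence theorem.
Two pairs of corresponding sides and the included angle are equal (Side-Angle-Side).

SAS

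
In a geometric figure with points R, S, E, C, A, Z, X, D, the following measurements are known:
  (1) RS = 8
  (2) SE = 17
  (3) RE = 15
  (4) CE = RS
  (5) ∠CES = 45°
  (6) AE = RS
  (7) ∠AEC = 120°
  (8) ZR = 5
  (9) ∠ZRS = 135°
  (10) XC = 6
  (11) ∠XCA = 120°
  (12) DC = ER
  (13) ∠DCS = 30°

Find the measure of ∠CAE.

From the given relations: AE = RS = 8; CE = RS = 8.
Step 1: By the law of cosines on triangle AEC: AC² = 8² + 8² − 2·8·8·cos(120°) = 192, so AC = 8·√3.
Step 2: By the inverse law of cosines on triangle CAE: cos(∠CAE) = ((8·√3)² + 8² − 8²) / (2·8·√3·8) = 192/221.7 = 0.866, so ∠CAE = 30°.

Therefore, the measure of angle ∠CAE = 30°.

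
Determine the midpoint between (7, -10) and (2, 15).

The midpoint is the point halfway along the segment.
Move half the horizontal distance: 7 + (2 - 7)/2 = 7 + -5/2 = 9/2
Move half the vertical distance: -10 + (15 - -10)/2 = -10 + 25/2 = 5/2
Midpoint = (9/2, 5/2)

(9/2, 5/2)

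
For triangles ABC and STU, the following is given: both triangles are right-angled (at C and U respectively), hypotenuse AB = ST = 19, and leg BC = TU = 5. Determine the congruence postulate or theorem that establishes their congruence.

Consider the given information: both triangles are right-angled (at C and U respectively), hypotenuse AB = ST = 19, and leg BC = TU = 5
This is not SSS or SAS: SSS requires all three pairs of sides, but we don't have that. SAS requires two sides and the included angle between them.
The correct criterion is HL. The hypotenuse and one leg of two right triangles are equal (Hypotenuse-Leg).

HL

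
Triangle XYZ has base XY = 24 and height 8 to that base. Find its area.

Area = (1/2)(24)(8) = 96

96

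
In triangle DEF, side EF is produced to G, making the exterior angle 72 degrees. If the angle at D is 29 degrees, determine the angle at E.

angle E = 72 - 29 = 43 degrees (exterior angle theorem).

43 degrees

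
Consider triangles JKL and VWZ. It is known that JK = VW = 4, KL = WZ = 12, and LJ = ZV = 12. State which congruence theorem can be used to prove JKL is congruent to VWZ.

The given information matches SSS: All three pairs of corresponding sides are equal (Side-Side-Side).

SSS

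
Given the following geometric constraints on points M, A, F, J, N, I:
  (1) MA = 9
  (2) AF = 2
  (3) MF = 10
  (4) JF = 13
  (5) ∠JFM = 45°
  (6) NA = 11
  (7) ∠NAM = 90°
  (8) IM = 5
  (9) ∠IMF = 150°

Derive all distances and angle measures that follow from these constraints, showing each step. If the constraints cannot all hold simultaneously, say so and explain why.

The constraints are consistent.

Step 1: From MF = 10, FJ = 13, and ∠MFJ = 45°, by the law of cosines:
  MJ² = MF² + FJ² - 2·MF·FJ·cos(45°) = 100 + 169 - 183.8 = 85.15
  MJ ≈ 9.23

Step 2: From MA = 9, AN = 11, and ∠MAN = 90°, by the law of cosines:
  MN² = MA² + AN² - 2·MA·AN·cos(90°) = 81 + 121 - 0 = 202
  MN ≈ 14.21

Step 3: From FM = 10, MI = 5, and ∠FMI = 150°, by the law of cosines:
  FI² = FM² + MI² - 2·FM·MI·cos(150°) = 100 + 25 + 86.6 = 211.6
  FI ≈ 14.55

Step 4: From MA = 9, MF = 10, AF = 2, by the inverse law of cosines:
  cos(∠AMF) = (MA² + MF² - AF²) / (2·MA·MF)
  ∠AMF = 10.48°

Step 5: From AF = 2, AM = 9, FM = 10, by the inverse law of cosines:
  cos(∠FAM) = (AF² + AM² - FM²) / (2·AF·AM)
  ∠FAM = 114.62°

Step 6: From FA = 2, FM = 10, AM = 9, by the inverse law of cosines:
  cos(∠AFM) = (FA² + FM² - AM²) / (2·FA·FM)
  ∠AFM = 54.9°

Step 7: From MA = 9, MN = 14.21, AN = 11, by the inverse law of cosines:
  cos(∠AMN) = (MA² + MN² - AN²) / (2·MA·MN)
  ∠AMN = 50.71°

Step 8: From MF = 10, MJ = 9.23, FJ = 13, by the inverse law of cosines:
  cos(∠FMJ) = (MF² + MJ² - FJ²) / (2·MF·MJ)
  ∠FMJ = 84.98°

Step 9: From FI = 14.55, FM = 10, IM = 5, by the inverse law of cosines:
  cos(∠IFM) = (FI² + FM² - IM²) / (2·FI·FM)
  ∠IFM = 9.9°

Step 10: From JF = 13, JM = 9.23, FM = 10, by the inverse law of cosines:
  cos(∠FJM) = (JF² + JM² - FM²) / (2·JF·JM)
  ∠FJM = 50.02°

Step 11: From NA = 11, NM = 14.21, AM = 9, by the inverse law of cosines:
  cos(∠ANM) = (NA² + NM² - AM²) / (2·NA·NM)
  ∠ANM = 39.29°

Step 12: From IF = 14.55, IM = 5, FM = 10, by the inverse law of cosines:
  cos(∠FIM) = (IF² + IM² - FM²) / (2·IF·IM)
  ∠FIM = 20.1°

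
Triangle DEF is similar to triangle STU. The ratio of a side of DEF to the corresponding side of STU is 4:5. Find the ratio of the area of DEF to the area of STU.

Area scales with the square of linear dimensions. If every length is multiplied by 4/5, then the area is multiplied by (4/5)^2 = 16/25.
The area ratio is 16:25.

16:25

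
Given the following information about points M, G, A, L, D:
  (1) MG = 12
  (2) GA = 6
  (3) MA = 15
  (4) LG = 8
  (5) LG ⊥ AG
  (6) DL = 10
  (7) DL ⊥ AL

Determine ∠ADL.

Step 1: By the law of cosines on triangle LGA: LA² = 8² + 6² − 2·8·6·cos(90°) = 100, so LA = 10.
Step 2: By the law of cosines on triangle DLA: DA² = 10² + 10² − 2·10·10·cos(90°) = 200, so DA = 10·√2.
Step 3: By the inverse law of cosines on triangle ADL: cos(∠ADL) = ((10·√2)² + 10² − 10²) / (2·10·√2·10) = 200/282.84 = 0.7071, so ∠ADL = 45°.

Therefore, the measure of angle ∠ADL = 45°.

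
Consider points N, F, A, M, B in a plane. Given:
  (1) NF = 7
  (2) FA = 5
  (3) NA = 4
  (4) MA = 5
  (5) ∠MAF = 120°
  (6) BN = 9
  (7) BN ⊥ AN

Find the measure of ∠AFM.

Step 1: By the law of cosines on triangle FAM: FM² = 5² + 5² − 2·5·5·cos(120°) = 75, so FM = 5·√3.
Step 2: By the inverse law of cosines on triangle AFM: cos(∠AFM) = (5² + (5·√3)² − 5²) / (2·5·5·√3) = 75/86.6 = 0.866, so ∠AFM = 30°.

Therefore, the measure of angle ∠AFM = 30°.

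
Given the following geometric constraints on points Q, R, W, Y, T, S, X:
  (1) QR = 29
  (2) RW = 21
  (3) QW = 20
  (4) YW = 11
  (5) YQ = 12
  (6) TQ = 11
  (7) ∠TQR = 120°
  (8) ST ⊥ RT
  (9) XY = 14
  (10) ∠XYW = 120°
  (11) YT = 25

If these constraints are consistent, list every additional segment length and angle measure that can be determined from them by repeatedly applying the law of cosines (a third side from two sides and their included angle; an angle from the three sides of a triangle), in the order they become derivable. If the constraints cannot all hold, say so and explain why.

These constraints are not satisfiable: by the triangle inequality in triangle QYT, (5) YQ = 12 and (6) TQ = 11 force YT ≤ 12 + 11 = 23, but (11) says YT = 25. No planar figure meets all of them, so nothing further can be derived.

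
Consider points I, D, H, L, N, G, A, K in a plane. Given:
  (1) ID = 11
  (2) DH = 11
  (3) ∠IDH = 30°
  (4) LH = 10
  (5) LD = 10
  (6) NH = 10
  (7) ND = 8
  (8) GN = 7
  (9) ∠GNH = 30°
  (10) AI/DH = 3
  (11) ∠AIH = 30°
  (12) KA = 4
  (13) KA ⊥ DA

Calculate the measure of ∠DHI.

Step 1: By the law of cosines on triangle HDI: HI² = 11² + 11² − 2·11·11·cos(30°) = 32.42, so HI ≈ 5.69.
Step 2: By the inverse law of cosines on triangle DHI: cos(∠DHI) = (11² + 5.69² − 11²) / (2·11·5.69) = 32.42/125.27 = 0.2588, so ∠DHI = 75°.

Therefore, the measure of angle ∠DHI = 75°.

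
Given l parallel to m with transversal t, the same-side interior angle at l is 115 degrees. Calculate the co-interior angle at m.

Co-interior angles (same-side interior) formed by parallel lines and a transversal are supplementary (sum to 180 degrees).
The given angle is 115 degrees.
The co-interior angle = 180 - 115 = 65 degrees.

65 degrees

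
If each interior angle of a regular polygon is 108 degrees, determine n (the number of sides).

Exterior angle = 180 - 108 = 72. n = 360 / 72 = 5.

5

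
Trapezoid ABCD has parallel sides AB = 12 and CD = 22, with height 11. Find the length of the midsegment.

midsegment = (12 + 22) / 2 = 34 / 2 = 17

17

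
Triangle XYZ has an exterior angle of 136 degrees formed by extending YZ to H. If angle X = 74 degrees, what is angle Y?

By the exterior angle theorem: exterior angle = sum of remote interior angles.
136 = 74 + angle Y
angle Y = 136 - 74 = 62 degrees

62 degrees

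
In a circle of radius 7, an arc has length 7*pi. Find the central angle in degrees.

Arc length L = 2πr × θ/360, so θ = 360L / (2πr).
θ = 360 × 7*pi / (2π × 7)
θ = 180°
θ = 180°

180°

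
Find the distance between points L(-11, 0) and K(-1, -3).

d = sqrt((-1 - -11)^2 + (-3 - 0)^2)
d = sqrt(10^2 + -3^2)
d = sqrt(100 + 9)
d = sqrt(109)

sqrt(109)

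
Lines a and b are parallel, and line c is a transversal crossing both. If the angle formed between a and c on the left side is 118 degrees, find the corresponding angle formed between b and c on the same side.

Corresponding angles formed by parallel lines and a transversal are equal.
The given angle is 118 degrees.
The corresponding angle = 118 degrees.

118 degrees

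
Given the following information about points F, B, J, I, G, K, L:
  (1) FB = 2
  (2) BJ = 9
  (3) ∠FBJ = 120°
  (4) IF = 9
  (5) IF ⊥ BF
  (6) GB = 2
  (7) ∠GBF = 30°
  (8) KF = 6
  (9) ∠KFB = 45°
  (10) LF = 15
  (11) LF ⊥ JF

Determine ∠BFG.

Step 1: By the law of cosines on triangle FBG: FG² = 2² + 2² − 2·2·2·cos(30°) = 1.07, so FG ≈ 1.04.
Step 2: By the inverse law of cosines on triangle BFG: cos(∠BFG) = (2² + 1.04² − 2²) / (2·2·1.04) = 1.07/4.14 = 0.2588, so ∠BFG = 75°.

Therefore, the measure of angle ∠BFG = 75°.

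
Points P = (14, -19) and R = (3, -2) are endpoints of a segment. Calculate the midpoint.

The midpoint is the point halfway along the segment.
Move half the horizontal distance: 14 + (3 - 14)/2 = 14 + -11/2 = 17/2
Move half the vertical distance: -19 + (-2 - -19)/2 = -19 + 17/2 = -21/2
Midpoint = (17/2, -21/2)

(17/2, -21/2)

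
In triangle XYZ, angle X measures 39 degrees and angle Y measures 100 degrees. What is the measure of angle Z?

By the triangle angle sum property, the three interior angles of any triangle add up to 180°.
We know angle X = 39° and angle Y = 100°, so their sum is 139°.
Therefore angle Z = 180° - 139° = 41°.

41 degrees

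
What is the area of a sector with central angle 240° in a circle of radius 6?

The full circle has area πr² = π(6)² = 36*pi.
The sector covers 240° out of 360°, a fraction of 2/3.
Sector area = 36*pi × 2/3 = 24*pi.

24*pi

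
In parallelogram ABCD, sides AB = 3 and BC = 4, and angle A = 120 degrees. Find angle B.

Consecutive angles are supplementary: angle B = 180 - 120 = 60 degrees.

60 degrees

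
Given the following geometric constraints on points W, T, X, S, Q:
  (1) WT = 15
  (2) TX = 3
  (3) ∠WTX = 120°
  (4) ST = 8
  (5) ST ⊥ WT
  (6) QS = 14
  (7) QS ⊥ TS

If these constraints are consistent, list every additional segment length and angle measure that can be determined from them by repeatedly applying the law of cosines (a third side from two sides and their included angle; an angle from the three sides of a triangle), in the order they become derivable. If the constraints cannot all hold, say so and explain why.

The constraints are consistent. Derivable facts, in order:
After 1 step:
- TQ = 2·√65
- WS = 17
- WX = 3·√31
After 2 steps:
- ∠QTS = 60.26°
- ∠SQT = 29.74°
- ∠SWT = 28.07°
- ∠TSW = 61.93°
- ∠TWX = 8.95°
- ∠TXW = 51.05°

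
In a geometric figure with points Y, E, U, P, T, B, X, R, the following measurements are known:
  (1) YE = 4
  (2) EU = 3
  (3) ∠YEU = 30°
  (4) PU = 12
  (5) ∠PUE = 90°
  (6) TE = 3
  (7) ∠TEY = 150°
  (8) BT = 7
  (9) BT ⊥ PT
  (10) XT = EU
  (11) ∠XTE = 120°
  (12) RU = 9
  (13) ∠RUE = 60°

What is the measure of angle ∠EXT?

From the given relations: XT = EU = 3.
Step 1: By the law of cosines on triangle XTE: XE² = 3² + 3² − 2·3·3·cos(120°) = 27, so XE = 3·√3.
Step 2: By the inverse law of cosines on triangle EXT: cos(∠EXT) = ((3·√3)² + 3² − 3²) / (2·3·√3·3) = 27/31.18 = 0.866, so ∠EXT = 30°.

Therefore, the measure of angle ∠EXT = 30°.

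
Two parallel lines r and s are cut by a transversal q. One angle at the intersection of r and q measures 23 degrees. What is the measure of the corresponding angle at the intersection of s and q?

When a transversal crosses parallel lines, angles in the same position at each intersection are called corresponding angles.
These are always equal, so the answer is 23 degrees.

23 degrees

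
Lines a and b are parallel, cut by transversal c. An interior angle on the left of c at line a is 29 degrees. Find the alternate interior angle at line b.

Alternate interior angles formed by parallel lines and a transversal are equal.
The given angle is 29 degrees.
The alternate interior angle = 29 degrees.

29 degrees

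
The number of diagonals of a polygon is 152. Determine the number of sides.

Using d = n(n - 3)/2, we solve 152 = n(n - 3)/2.
So n(n - 3) = 304.
Testing n = 19: 19 * 16 = 304 = 304. Correct.
The polygon has 19 sides.

19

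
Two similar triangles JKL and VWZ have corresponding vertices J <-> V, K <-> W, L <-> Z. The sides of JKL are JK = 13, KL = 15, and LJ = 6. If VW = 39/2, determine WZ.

Since the triangles are similar, the ratio of corresponding sides is constant.
Scale factor k = VW / JK = 39/2 / 13 = 3/2
WZ = k * KL = 3/2 * 15 = 45/2

45/2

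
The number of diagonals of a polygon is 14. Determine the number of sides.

Using d = n(n - 3)/2, we solve 14 = n(n - 3)/2.
So n(n - 3) = 28.
Testing n = 7: 7 * 4 = 28 = 28. Correct.
The polygon has 7 sides.

7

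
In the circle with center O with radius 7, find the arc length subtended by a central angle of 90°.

Arc length = 2πr × θ/360
= 2π × 7 × 1/4
= 7*pi/2

7*pi/2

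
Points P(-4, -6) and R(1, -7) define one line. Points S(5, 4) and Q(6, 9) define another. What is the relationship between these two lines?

Slope of line 1: m1 = (-7 - -6)/(1 - -4) = -1/5 = -1/5
Slope of line 2: m2 = (9 - 4)/(6 - 5) = 5/1 = 5
m1 * m2 = -1, so perpendicular.

Perpendicular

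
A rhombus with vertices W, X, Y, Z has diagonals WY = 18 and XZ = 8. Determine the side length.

Half-diagonals are 9 and 4. side = sqrt(9^2 + 4^2) = sqrt(97)

sqrt(97)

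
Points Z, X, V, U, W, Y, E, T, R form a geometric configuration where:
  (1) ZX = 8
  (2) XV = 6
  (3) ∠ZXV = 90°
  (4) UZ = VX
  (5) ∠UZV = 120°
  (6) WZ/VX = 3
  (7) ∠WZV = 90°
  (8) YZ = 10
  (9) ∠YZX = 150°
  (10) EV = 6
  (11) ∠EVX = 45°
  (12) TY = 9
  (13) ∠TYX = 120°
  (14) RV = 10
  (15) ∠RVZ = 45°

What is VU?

From the given relations: UZ = VX = 6.
Step 1: By the law of cosines on triangle ZXV: ZV² = 8² + 6² − 2·8·6·cos(90°) = 100, so ZV = 10.
Step 2: By the law of cosines on triangle VZU: VU² = 10² + 6² − 2·10·6·cos(120°) = 196, so VU = 14.

Therefore, the length of VU = 14.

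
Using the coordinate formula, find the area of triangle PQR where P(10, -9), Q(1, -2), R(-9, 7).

Using the Shoelace formula for a triangle:
Area = (1/2)|x0(y1 - y2) + x1(y2 - y0) + x2(y0 - y1)|
Area = (1/2)|10(-2 - 7) + 1(7 - -9) + -9(-9 - -2)|
Area = (1/2)|-90 + 16 + 63|
Area = (1/2)|-11|
Area = (1/2)(11)
Area = 11/2

11/2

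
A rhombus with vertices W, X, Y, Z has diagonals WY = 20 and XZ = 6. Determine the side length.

In a rhombus, the diagonals bisect each other perpendicularly, creating four congruent right triangles.
Each triangle has legs 10 (half of 20) and 3 (half of 6).
The hypotenuse of each right triangle is a side of the rhombus:
side = sqrt(10^2 + 3^2) = sqrt(109)

sqrt(109)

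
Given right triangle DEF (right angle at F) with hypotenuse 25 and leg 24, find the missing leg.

EF = sqrt(25^2 - 24^2) = sqrt(49) = 7

7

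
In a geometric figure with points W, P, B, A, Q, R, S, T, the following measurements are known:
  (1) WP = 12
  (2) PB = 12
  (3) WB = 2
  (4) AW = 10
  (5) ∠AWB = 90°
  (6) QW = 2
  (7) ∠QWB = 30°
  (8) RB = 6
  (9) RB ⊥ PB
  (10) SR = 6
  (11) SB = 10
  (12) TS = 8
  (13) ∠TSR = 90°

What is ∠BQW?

Step 1: By the law of cosines on triangle QWB: QB² = 2² + 2² − 2·2·2·cos(30°) = 1.07, so QB ≈ 1.04.
Step 2: By the inverse law of cosines on triangle BQW: cos(∠BQW) = (1.04² + 2² − 2²) / (2·1.04·2) = 1.07/4.14 = 0.2588, so ∠BQW = 75°.

Therefore, the measure of angle ∠BQW = 75°.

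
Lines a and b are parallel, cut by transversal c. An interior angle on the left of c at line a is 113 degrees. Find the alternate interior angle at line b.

Alternate interior angles are equal: 113 degrees.

113 degrees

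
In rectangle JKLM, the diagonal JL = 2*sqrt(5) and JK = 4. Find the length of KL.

The diagonal of a rectangle forms a right triangle with the two sides.
Rearranging the Pythagorean theorem: missing side = sqrt(d^2 - known^2).
= sqrt(20 - 16) = sqrt(4) = 2.

2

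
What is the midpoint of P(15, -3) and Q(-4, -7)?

The midpoint is the point halfway along the segment.
Move half the horizontal distance: 15 + (-4 - 15)/2 = 15 + -19/2 = 11/2
Move half the vertical distance: -3 + (-7 - -3)/2 = -3 + -4/2 = -5
Midpoint = (11/2, -5)

(11/2, -5)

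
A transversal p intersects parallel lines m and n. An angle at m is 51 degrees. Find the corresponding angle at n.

When a transversal crosses parallel lines, angles in the same position at each intersection are called corresponding angles.
These are always equal, so the answer is 51 degrees.

51 degrees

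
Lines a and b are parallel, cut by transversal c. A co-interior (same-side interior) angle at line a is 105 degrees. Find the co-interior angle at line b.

Co-interior angles sum to 180: 180 - 105 = 75 degrees.

75 degrees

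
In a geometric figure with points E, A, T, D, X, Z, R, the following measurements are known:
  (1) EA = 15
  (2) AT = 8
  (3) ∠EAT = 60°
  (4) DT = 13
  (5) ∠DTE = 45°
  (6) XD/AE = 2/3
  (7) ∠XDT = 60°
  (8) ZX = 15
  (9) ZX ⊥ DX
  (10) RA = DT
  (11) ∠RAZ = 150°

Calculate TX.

From the given relations: XD = 2/3·AE = 2/3·15 = 10.
Step 1: By the law of cosines on triangle TDX: TX² = 13² + 10² − 2·13·10·cos(60°) = 139, so TX = √139.

Therefore, the length of TX = √139.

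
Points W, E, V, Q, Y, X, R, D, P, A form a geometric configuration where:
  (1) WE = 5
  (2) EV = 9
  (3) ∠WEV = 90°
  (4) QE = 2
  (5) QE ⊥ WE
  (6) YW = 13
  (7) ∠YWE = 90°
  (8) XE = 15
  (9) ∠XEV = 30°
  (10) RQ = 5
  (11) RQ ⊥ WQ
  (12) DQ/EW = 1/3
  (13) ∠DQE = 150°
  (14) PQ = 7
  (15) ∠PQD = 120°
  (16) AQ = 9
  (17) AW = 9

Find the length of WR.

Step 1: By the law of cosines on triangle QEW: QW² = 2² + 5² − 2·2·5·cos(90°) = 29, so QW = √29.
Step 2: By the law of cosines on triangle WQR: WR² = √29² + 5² − 2·√29·5·cos(90°) = 54, so WR = 3·√6.

Therefore, the length of WR = 3·√6.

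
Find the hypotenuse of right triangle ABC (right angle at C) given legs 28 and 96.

By the Pythagorean theorem: AB^2 = AC^2 + BC^2
AB^2 = 28^2 + 96^2 = 784 + 9216 = 10000
AB = sqrt(10000) = 100

100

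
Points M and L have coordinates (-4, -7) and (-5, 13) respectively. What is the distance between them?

d = sqrt((-5 - -4)^2 + (13 - -7)^2)
d = sqrt(-1^2 + 20^2)
d = sqrt(1 + 400)
d = sqrt(401)

sqrt(401)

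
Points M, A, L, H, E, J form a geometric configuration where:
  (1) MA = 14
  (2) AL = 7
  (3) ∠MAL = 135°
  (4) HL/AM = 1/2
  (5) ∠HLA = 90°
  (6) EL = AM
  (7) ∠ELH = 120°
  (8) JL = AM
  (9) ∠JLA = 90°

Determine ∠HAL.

From the given relations: HL = 1/2·AM = 1/2·14 = 7.
Step 1: By the law of cosines on triangle ALH: AH² = 7² + 7² − 2·7·7·cos(90°) = 98, so AH = 7·√2.
Step 2: By the inverse law of cosines on triangle HAL: cos(∠HAL) = ((7·√2)² + 7² − 7²) / (2·7·√2·7) = 98/138.59 = 0.7071, so ∠HAL = 45°.

Therefore, the measure of angle ∠HAL = 45°.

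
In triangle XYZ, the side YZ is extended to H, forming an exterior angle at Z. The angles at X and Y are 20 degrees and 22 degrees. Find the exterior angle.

The interior angle at Z is 180 - 20 - 22 = 138 degrees.
The exterior angle and interior angle at Z are supplementary:
Exterior angle = 180 - 138 = 42 degrees.

42 degrees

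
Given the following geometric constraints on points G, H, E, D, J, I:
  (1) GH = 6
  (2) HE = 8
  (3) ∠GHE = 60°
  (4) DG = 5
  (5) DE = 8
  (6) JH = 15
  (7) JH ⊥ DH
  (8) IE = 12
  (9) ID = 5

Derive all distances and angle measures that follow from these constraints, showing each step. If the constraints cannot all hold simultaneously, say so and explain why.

The constraints are consistent.

Step 1: From GH = 6, HE = 8, and ∠GHE = 60°, by the law of cosines:
  GE² = GH² + HE² - 2·GH·HE·cos(60°) = 36 + 64 - 48 = 52
  GE = 2·√13

Step 2: From ED = 8, EI = 12, DI = 5, by the inverse law of cosines:
  cos(∠DEI) = (ED² + EI² - DI²) / (2·ED·EI)
  ∠DEI = 17.61°

Step 3: From DE = 8, DI = 5, EI = 12, by the inverse law of cosines:
  cos(∠EDI) = (DE² + DI² - EI²) / (2·DE·DI)
  ∠EDI = 133.43°

Step 4: From ID = 5, IE = 12, DE = 8, by the inverse law of cosines:
  cos(∠DIE) = (ID² + IE² - DE²) / (2·ID·IE)
  ∠DIE = 28.96°

Step 5: From GD = 5, GE = 2·√13, DE = 8, by the inverse law of cosines:
  cos(∠DGE) = (GD² + GE² - DE²) / (2·GD·GE)
  ∠DGE = 79.61°

Step 6: From GE = 2·√13, GH = 6, EH = 8, by the inverse law of cosines:
  cos(∠EGH) = (GE² + GH² - EH²) / (2·GE·GH)
  ∠EGH = 73.9°

Step 7: From ED = 8, EG = 2·√13, DG = 5, by the inverse law of cosines:
  cos(∠DEG) = (ED² + EG² - DG²) / (2·ED·EG)
  ∠DEG = 37.93°

Step 8: From EG = 2·√13, EH = 8, GH = 6, by the inverse law of cosines:
  cos(∠GEH) = (EG² + EH² - GH²) / (2·EG·EH)
  ∠GEH = 46.1°

Step 9: From DE = 8, DG = 5, EG = 2·√13, by the inverse law of cosines:
  cos(∠EDG) = (DE² + DG² - EG²) / (2·DE·DG)
  ∠EDG = 62.45°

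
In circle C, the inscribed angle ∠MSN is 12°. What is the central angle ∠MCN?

By the inscribed angle theorem, the central angle is twice the inscribed angle.
Central angle = 2 × 12° = 24°

24°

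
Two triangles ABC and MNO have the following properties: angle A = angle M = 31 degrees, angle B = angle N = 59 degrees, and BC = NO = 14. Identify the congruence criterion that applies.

The given information matches AAS: Two pairs of corresponding angles and a non-included side are equal (Angle-Angle-Side).

AAS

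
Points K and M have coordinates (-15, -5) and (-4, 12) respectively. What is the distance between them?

d = sqrt((-4 - -15)^2 + (12 - -5)^2)
d = sqrt(11^2 + 17^2)
d = sqrt(121 + 289)
d = sqrt(410)

sqrt(410)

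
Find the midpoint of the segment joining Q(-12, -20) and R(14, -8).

The midpoint is the average of the coordinates:
x: (-12 + 14)/2 = 1
y: (-20 + -8)/2 = -14
Midpoint = (1, -14)

(1, -14)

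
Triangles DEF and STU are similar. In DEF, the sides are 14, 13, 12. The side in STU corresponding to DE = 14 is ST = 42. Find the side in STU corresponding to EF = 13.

k = 42/14 = 3. TU = 3 * 13 = 39.

39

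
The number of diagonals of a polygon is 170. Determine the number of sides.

Using d = n(n - 3)/2, we solve 170 = n(n - 3)/2.
So n(n - 3) = 340.
Testing n = 20: 20 * 17 = 340 = 340. Correct.
The polygon has 20 sides.

20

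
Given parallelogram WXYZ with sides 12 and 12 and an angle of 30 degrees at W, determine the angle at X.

In a parallelogram, consecutive angles are supplementary (sum to 180°).
angle X = 180 - angle W
angle X = 180 - 30
angle X = 150 degrees

150 degrees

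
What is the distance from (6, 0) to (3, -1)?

The horizontal distance is |3 - 6| = 3 and the vertical distance is |-1 - 0| = 1.
By the Pythagorean theorem, d = sqrt(3^2 + 1^2) = sqrt(10).

sqrt(10)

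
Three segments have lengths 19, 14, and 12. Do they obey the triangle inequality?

Check all three triangle inequalities:
19 + 14 = 33 > 12 ✓
19 + 12 = 31 > 14 ✓
14 + 12 = 26 > 19 ✓
All conditions hold, so these sides form a valid triangle.

Yes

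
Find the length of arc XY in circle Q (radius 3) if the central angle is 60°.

Arc length = 2π(3)(1/6) = pi

pi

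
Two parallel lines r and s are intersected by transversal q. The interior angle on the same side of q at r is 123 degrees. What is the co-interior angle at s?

Co-interior angles (same-side interior) formed by parallel lines and a transversal are supplementary (sum to 180 degrees).
The given angle is 123 degrees.
The co-interior angle = 180 - 123 = 57 degrees.

57 degrees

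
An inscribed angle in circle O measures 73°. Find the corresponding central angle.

By the inscribed angle theorem, the central angle is twice the inscribed angle.
Central angle = 2 × 73° = 146°

146°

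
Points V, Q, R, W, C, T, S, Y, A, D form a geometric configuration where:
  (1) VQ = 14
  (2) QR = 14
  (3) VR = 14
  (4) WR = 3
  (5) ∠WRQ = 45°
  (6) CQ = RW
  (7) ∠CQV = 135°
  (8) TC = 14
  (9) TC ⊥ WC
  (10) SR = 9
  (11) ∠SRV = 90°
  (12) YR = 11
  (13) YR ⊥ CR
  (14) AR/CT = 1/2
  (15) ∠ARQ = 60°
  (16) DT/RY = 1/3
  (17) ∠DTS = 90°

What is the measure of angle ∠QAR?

From the given relations: AR = 1/2·CT = 1/2·14 = 7.
Step 1: By the law of cosines on triangle ARQ: AQ² = 7² + 14² − 2·7·14·cos(60°) = 147, so AQ = 7·√3.
Step 2: By the inverse law of cosines on triangle QAR: cos(∠QAR) = ((7·√3)² + 7² − 14²) / (2·7·√3·7) = 0/169.74 = 0, so ∠QAR = 90°.

Therefore, the measure of angle ∠QAR = 90°.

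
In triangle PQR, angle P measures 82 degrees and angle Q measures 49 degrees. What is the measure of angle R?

The interior angles sum to 180°: angle R = 180 - 82 - 49 = 49°.
The triangle is acute (angles 82°, 49°, 49°).

49 degrees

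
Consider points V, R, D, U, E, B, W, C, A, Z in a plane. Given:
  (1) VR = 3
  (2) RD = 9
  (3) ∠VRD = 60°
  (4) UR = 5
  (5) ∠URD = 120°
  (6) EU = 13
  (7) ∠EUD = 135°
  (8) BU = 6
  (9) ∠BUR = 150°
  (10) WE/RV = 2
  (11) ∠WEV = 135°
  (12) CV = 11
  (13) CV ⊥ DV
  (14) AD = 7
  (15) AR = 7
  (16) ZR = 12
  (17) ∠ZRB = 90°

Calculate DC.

Step 1: By the law of cosines on triangle DRV: DV² = 9² + 3² − 2·9·3·cos(60°) = 63, so DV = 3·√7.
Step 2: By the law of cosines on triangle DVC: DC² = (3·√7)² + 11² − 2·3·√7·11·cos(90°) = 184, so DC = 2·√46.

Therefore, the length of DC = 2·√46.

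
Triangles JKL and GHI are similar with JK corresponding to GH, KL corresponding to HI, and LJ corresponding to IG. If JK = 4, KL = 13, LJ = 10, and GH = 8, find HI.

Since the triangles are similar, the ratio of corresponding sides is constant.
Scale factor k = GH / JK = 8 / 4 = 2
HI = k * KL = 2 * 13 = 26

26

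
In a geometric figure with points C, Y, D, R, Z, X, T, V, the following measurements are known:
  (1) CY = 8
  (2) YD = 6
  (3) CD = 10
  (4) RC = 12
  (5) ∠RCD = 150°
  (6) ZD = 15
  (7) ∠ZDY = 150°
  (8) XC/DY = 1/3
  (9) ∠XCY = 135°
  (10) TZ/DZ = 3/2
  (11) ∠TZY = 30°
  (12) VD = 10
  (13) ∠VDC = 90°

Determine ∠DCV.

Step 1: By the law of cosines on triangle CDV: CV² = 10² + 10² − 2·10·10·cos(90°) = 200, so CV = 10·√2.
Step 2: By the inverse law of cosines on triangle DCV: cos(∠DCV) = (10² + (10·√2)² − 10²) / (2·10·10·√2) = 200/282.84 = 0.7071, so ∠DCV = 45°.

Therefore, the measure of angle ∠DCV = 45°.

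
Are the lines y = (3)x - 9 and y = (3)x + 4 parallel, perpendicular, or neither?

Slope of line 1: m1 = 3
Slope of line 2: m2 = 3
Since m1 = m2 = 3, the lines are parallel.

Parallel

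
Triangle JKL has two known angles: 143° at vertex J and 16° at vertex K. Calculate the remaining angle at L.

The interior angles sum to 180°: angle L = 180 - 143 - 16 = 21°.
The triangle is obtuse (angles 143°, 16°, 21°).

21 degrees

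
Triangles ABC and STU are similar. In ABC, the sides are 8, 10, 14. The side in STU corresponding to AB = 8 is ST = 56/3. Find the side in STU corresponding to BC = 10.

Similar triangles have proportional sides. Setting up the proportion:
ST / AB = TU / BC
56/3 / 8 = TU / 10
TU = 10 * 56/3 / 8 = 70/3.

70/3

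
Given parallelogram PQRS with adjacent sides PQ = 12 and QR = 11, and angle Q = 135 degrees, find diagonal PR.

Using the law of cosines:
d^2 = 12^2 + 11^2 - 2(12)(11)cos(135 degrees)
d^2 = 144 + 121 - 264*-sqrt(2)/2
d^2 = 132*sqrt(2) + 265
d = sqrt(132*sqrt(2) + 265)

sqrt(132*sqrt(2) + 265)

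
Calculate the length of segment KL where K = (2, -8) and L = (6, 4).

d = sqrt((6 - 2)^2 + (4 - -8)^2)
d = sqrt(4^2 + 12^2)
d = sqrt(16 + 144)
d = sqrt(160) = 4*sqrt(10)

4*sqrt(10)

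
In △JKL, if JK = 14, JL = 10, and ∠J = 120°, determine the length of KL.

Law of cosines: KL^2 = 14^2 + 10^2 - 2(14)(10)cos(120°) = 436, so KL = 2*sqrt(109).

2*sqrt(109)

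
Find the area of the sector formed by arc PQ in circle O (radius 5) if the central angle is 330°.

Sector area = πr² × θ/360
= π × 5² × 11/12
= π × 25 × 11/12
= 275*pi/12

275*pi/12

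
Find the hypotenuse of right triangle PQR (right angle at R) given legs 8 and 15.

In a right triangle, the square of the hypotenuse equals the sum of the squares of the two legs.
The legs are 8 and 15, so the hypotenuse = sqrt(64 + 225) = sqrt(289) = 17.

17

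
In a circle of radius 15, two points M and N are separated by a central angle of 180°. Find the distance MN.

Chord = 2(15) sin(90°) = 30

30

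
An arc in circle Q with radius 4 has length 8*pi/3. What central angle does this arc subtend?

The full circumference is 2πr = 8*pi.
The arc is 8*pi/3 / 8*pi = 1/3 of the full circle.
So the central angle = 1/3 × 360° = 120°.

120°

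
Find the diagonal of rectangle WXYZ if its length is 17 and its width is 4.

d = sqrt(17^2 + 4^2) = sqrt(305)

sqrt(305)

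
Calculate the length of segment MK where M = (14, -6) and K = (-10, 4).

d = sqrt((-24)^2 + (10)^2) = sqrt(676) = 26

26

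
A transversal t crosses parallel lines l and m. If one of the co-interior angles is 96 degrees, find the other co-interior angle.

Co-interior (same-side interior) angles are between the parallel lines on the same side of the transversal.
Unlike corresponding or alternate interior angles, they are supplementary rather than equal.
So the angle = 180 - 96 = 84 degrees.

84 degrees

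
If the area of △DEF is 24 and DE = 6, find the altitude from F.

Rearranging the area formula Area = (1/2) * base * height:
height = 2 * Area / base = 2 * 24 / 6 = 8.

8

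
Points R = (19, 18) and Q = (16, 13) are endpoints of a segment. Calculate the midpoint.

The midpoint is the point halfway along the segment.
Move half the horizontal distance: 19 + (16 - 19)/2 = 19 + -3/2 = 35/2
Move half the vertical distance: 18 + (13 - 18)/2 = 18 + -5/2 = 31/2
Midpoint = (35/2, 31/2)

(35/2, 31/2)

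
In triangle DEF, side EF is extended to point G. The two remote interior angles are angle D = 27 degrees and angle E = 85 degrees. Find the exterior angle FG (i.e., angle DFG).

The interior angle at F is 180 - 27 - 85 = 68 degrees.
The exterior angle and interior angle at F are supplementary:
Exterior angle = 180 - 68 = 112 degrees.

112 degrees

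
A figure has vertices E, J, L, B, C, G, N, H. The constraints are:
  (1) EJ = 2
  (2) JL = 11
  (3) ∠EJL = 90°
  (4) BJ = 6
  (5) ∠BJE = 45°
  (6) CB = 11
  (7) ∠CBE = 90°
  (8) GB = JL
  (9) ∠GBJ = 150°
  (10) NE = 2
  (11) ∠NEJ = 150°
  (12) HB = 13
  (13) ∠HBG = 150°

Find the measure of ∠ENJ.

Step 1: By the law of cosines on triangle NEJ: NJ² = 2² + 2² − 2·2·2·cos(150°) = 14.93, so NJ ≈ 3.86.
Step 2: By the inverse law of cosines on triangle ENJ: cos(∠ENJ) = (2² + 3.86² − 2²) / (2·2·3.86) = 14.93/15.45 = 0.9659, so ∠ENJ = 15°.

Therefore, the measure of angle ∠ENJ = 15°.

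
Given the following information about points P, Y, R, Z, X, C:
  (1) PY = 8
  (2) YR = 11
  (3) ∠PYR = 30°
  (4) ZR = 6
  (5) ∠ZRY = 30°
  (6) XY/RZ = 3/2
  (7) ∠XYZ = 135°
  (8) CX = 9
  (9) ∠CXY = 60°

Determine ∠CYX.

From the given relations: XY = 3/2·RZ = 3/2·6 = 9.
Step 1: By the law of cosines on triangle YXC: YC² = 9² + 9² − 2·9·9·cos(60°) = 81, so YC = 9.
Step 2: By the inverse law of cosines on triangle CYX: cos(∠CYX) = (9² + 9² − 9²) / (2·9·9) = 81/162 = 0.5, so ∠CYX = 60°.

Therefore, the measure of angle ∠CYX = 60°.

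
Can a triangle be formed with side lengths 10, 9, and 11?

Check all three triangle inequalities:
10 + 9 = 19 > 11 ✓
10 + 11 = 21 > 9 ✓
9 + 11 = 20 > 10 ✓
All conditions hold, so these sides form a valid triangle.

Yes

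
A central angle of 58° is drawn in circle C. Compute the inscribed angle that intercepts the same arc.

Inscribed angle = 58° / 2 = 29° (inscribed angle theorem).

29°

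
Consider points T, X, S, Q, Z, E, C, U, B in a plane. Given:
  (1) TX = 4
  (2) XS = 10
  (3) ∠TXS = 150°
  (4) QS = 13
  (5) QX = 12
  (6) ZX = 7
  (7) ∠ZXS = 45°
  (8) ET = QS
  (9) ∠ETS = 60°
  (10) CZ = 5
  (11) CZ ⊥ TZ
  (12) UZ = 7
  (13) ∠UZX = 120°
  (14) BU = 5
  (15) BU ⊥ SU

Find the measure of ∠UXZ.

Step 1: By the law of cosines on triangle XZU: XU² = 7² + 7² − 2·7·7·cos(120°) = 147, so XU = 7·√3.
Step 2: By the inverse law of cosines on triangle UXZ: cos(∠UXZ) = ((7·√3)² + 7² − 7²) / (2·7·√3·7) = 147/169.74 = 0.866, so ∠UXZ = 30°.

Therefore, the measure of angle ∠UXZ = 30°.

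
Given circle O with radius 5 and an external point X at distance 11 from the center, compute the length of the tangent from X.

The tangent, radius, and line from the external point to the center form a right triangle.
The right angle is where the tangent meets the radius.
By the Pythagorean theorem: tangent² + 5² = 11²
tangent² = 121 - 25 = 96
tangent = 4*sqrt(6)

4*sqrt(6)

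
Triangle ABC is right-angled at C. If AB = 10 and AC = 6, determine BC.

By the Pythagorean theorem: BC^2 = AB^2 - AC^2
BC^2 = 10^2 - 6^2 = 100 - 36 = 64
BC = sqrt(64) = 8

8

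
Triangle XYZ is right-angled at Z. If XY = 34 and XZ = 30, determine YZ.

YZ = sqrt(34^2 - 30^2) = sqrt(256) = 16

16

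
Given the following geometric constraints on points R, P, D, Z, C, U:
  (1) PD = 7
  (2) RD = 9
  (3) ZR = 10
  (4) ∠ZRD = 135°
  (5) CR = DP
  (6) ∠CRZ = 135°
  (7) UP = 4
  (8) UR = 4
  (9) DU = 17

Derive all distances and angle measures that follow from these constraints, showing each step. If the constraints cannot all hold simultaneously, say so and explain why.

These constraints are not satisfiable: by the triangle inequality in triangle RDU, (2) RD = 9 and (8) UR = 4 force DU ≤ 9 + 4 = 13, but (9) says DU = 17. No planar figure meets all of them, so nothing further can be derived.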